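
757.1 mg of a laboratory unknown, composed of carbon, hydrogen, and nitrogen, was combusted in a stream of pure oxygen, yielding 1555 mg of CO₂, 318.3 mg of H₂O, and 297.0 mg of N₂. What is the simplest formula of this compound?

mol C = 1.555 g CO₂ ÷ 44.009 g/mol = 0.035334 mol
mol H = 2 × 0.3183 g H₂O ÷ 18.015 g/mol = 0.035337 mol
mol N = 2 × 0.2970 g N₂ ÷ 28.014 g/mol = 0.021204 mol
Divide by the smallest (0.021204 mol): C 1.666, H 1.667, N 1.000
Multiplying each by 3 gives whole numbers: C 5.00, H 5.00, N 3.00

C5H5N3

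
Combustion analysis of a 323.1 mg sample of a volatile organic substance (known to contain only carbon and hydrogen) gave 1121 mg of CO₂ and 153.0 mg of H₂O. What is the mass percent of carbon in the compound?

mol C = 1.121 g CO₂ ÷ 44.009 g/mol = 0.025472 mol
mol H = 2 × 0.1530 g H₂O ÷ 18.015 g/mol = 0.016986 mol
mass % C = 0.30594 g ÷ 0.3231 g × 100%

94.69%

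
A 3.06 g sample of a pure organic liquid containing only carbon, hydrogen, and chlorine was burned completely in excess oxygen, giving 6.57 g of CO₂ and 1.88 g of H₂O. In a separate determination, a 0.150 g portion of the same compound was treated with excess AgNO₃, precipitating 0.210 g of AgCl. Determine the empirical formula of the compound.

mol C = 6.57 g CO₂ ÷ 44.009 g/mol = 0.1493 mol
mol H = 2 × 1.88 g H₂O ÷ 18.015 g/mol = 0.2087 mol
From the AgCl data: mol Cl per gram of compound = (0.210 ÷ 143.318) ÷ 0.150 = 0.009768 mol/g, so in the 3.06 g combustion sample mol Cl = 0.02989 mol
Divide by the smallest (0.02989 mol): C 4.994, H 6.982, Cl 1.000

C5H7Cl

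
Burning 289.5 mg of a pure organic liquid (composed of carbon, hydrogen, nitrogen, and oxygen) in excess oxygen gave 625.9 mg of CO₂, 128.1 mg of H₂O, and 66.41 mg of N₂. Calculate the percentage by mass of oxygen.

13.10%

mol C = 0.6259 g CO₂ ÷ 44.009 g/mol = 0.014222 mol
mol H = 2 × 0.1281 g H₂O ÷ 18.015 g/mol = 0.014221 mol
mol N = 2 × 0.06641 g N₂ ÷ 28.014 g/mol = 0.0047412 mol
mass O = 0.2895 − (0.17082 + 0.014335 + 0.066410) = 0.037933 g → mol O = 0.037933 ÷ 15.999 = 0.0023710 mol
mass % O = 0.037933 g ÷ 0.2895 g × 100%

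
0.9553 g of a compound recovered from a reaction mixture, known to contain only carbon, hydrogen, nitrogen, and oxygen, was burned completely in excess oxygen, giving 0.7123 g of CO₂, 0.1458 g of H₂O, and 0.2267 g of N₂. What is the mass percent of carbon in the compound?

20.35%

mol C = 0.7123 g CO₂ ÷ 44.009 g/mol = 0.016185 mol
mol H = 2 × 0.1458 g H₂O ÷ 18.015 g/mol = 0.016187 mol
mol N = 2 × 0.2267 g N₂ ÷ 28.014 g/mol = 0.016185 mol
mass O = 0.9553 − (0.19440 + 0.016316 + 0.22670) = 0.51788 g → mol O = 0.51788 ÷ 15.999 = 0.032370 mol
mass % C = 0.19440 g ÷ 0.9553 g × 100%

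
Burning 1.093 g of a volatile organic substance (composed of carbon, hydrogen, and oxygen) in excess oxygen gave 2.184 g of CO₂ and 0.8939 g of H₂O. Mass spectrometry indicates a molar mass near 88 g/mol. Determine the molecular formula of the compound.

C4H8O2

mol C = 2.184 g CO₂ ÷ 44.009 g/mol = 0.049626 mol
mol H = 2 × 0.8939 g H₂O ÷ 18.015 g/mol = 0.099240 mol
mass O = 1.093 − (0.59606 + 0.10003) = 0.39691 g → mol O = 0.39691 ÷ 15.999 = 0.024808 mol
Divide by the smallest (0.024808 mol): C 2.000, H 4.000, O 1.000
Empirical formula: C2H4O
Empirical-formula mass = 44.05 g/mol; 88 ÷ 44.05 ≈ 2, so the molecular formula is C4H8O2.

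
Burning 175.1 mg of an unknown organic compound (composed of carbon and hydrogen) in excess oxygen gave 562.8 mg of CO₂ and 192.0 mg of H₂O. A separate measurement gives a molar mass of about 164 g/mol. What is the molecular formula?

C12H20

mol C = 0.5628 g CO₂ ÷ 44.009 g/mol = 0.012788 mol
mol H = 2 × 0.1920 g H₂O ÷ 18.015 g/mol = 0.021316 mol
Divide by the smallest (0.012788 mol): C 1.000, H 1.667
Multiplying each by 3 gives whole numbers: C 3.00, H 5.00
Empirical formula: C3H5
Empirical-formula mass = 41.07 g/mol; 164 ÷ 41.07 ≈ 4, so the molecular formula is C12H20.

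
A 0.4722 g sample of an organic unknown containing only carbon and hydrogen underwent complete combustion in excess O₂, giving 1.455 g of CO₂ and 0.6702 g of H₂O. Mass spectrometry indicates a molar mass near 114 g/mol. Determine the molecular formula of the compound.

mol C = 1.455 g CO₂ ÷ 44.009 g/mol = 0.033061 mol
mol H = 2 × 0.6702 g H₂O ÷ 18.015 g/mol = 0.074405 mol
Divide by the smallest (0.033061 mol): C 1.000, H 2.250
Multiplying each by 4 gives whole numbers: C 4.00, H 9.00
Empirical formula: C4H9
Empirical-formula mass = 57.12 g/mol; 114 ÷ 57.12 ≈ 2, so the molecular formula is C8H18.

C8H18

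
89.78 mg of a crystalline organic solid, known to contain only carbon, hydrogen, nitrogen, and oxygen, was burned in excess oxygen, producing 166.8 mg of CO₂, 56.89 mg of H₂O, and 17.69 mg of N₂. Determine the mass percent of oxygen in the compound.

mol C = 0.1668 g CO₂ ÷ 44.009 g/mol = 0.0037901 mol
mol H = 2 × 0.05689 g H₂O ÷ 18.015 g/mol = 0.0063158 mol
mol N = 2 × 0.01769 g N₂ ÷ 28.014 g/mol = 0.0012629 mol
mass O = 0.08978 − (0.045523 + 0.0063664 + 0.017690) = 0.020200 g → mol O = 0.020200 ÷ 15.999 = 0.0012626 mol
mass % O = 0.020200 g ÷ 0.08978 g × 100%

22.50%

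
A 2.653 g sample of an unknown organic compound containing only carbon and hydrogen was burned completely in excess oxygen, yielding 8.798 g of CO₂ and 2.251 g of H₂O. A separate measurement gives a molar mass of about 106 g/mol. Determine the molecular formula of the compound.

mol C = 8.798 g CO₂ ÷ 44.009 g/mol = 0.19991 mol
mol H = 2 × 2.251 g H₂O ÷ 18.015 g/mol = 0.24990 mol
Divide by the smallest (0.19991 mol): C 1.000, H 1.250
Multiplying each by 4 gives whole numbers: C 4.00, H 5.00
Empirical formula: C4H5
Empirical-formula mass = 53.08 g/mol; 106 ÷ 53.08 ≈ 2, so the molecular formula is C8H10.

C8H10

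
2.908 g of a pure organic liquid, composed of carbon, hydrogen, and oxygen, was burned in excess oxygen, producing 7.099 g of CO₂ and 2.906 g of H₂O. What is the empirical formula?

mol C = 7.099 g CO₂ ÷ 44.009 g/mol = 0.16131 mol
mol H = 2 × 2.906 g H₂O ÷ 18.015 g/mol = 0.32262 mol
mass O = 2.908 − (1.9375 + 0.32520) = 0.64533 g → mol O = 0.64533 ÷ 15.999 = 0.040336 mol
Divide by the smallest (0.040336 mol): C 3.999, H 7.998, O 1.000

C4H8O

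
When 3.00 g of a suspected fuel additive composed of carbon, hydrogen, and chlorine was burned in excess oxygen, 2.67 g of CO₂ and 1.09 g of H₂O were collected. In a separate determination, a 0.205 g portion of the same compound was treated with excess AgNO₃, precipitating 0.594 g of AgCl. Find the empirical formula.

CH2Cl

mol C = 2.67 g CO₂ ÷ 44.009 g/mol = 0.06067 mol
mol H = 2 × 1.09 g H₂O ÷ 18.015 g/mol = 0.1210 mol
From the AgCl data: mol Cl per gram of compound = (0.594 ÷ 143.318) ÷ 0.205 = 0.02022 mol/g, so in the 3.00 g combustion sample mol Cl = 0.06065 mol
Divide by the smallest (0.06065 mol): C 1.000, H 1.995, Cl 1.000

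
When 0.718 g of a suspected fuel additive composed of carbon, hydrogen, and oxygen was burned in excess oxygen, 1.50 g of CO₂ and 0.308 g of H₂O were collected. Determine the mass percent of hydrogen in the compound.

mol C = 1.50 g CO₂ ÷ 44.009 g/mol = 0.03408 mol
mol H = 2 × 0.308 g H₂O ÷ 18.015 g/mol = 0.03419 mol
mass O = 0.718 − (0.4094 + 0.03447) = 0.2742 g → mol O = 0.2742 ÷ 15.999 = 0.01714 mol
mass % H = 0.03447 g ÷ 0.718 g × 100%

4.8%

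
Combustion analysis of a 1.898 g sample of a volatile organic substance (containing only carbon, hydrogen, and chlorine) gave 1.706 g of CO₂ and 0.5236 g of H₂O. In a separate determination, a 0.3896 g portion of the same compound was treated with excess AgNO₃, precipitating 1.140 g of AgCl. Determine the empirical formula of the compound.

C2H3Cl2

mol C = 1.706 g CO₂ ÷ 44.009 g/mol = 0.038765 mol
mol H = 2 × 0.5236 g H₂O ÷ 18.015 g/mol = 0.058129 mol
From the AgCl data: mol Cl per gram of compound = (1.140 ÷ 143.318) ÷ 0.3896 = 0.020417 mol/g, so in the 1.898 g combustion sample mol Cl = 0.038751 mol
Divide by the smallest (0.038751 mol): C 1.000, H 1.500, Cl 1.000
Multiplying each by 2 gives whole numbers: C 2.00, H 3.00, Cl 2.00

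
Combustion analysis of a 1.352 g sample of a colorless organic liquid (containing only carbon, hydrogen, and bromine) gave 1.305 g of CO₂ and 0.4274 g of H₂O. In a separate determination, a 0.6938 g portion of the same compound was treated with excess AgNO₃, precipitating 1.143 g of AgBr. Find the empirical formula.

mol C = 1.305 g CO₂ ÷ 44.009 g/mol = 0.029653 mol
mol H = 2 × 0.4274 g H₂O ÷ 18.015 g/mol = 0.047449 mol
From the AgBr data: mol Br per gram of compound = (1.143 ÷ 187.772) ÷ 0.6938 = 0.0087737 mol/g, so in the 1.352 g combustion sample mol Br = 0.011862 mol
Divide by the smallest (0.011862 mol): C 2.500, H 4.000, Br 1.000
Multiplying each by 2 gives whole numbers: C 5.00, H 8.00, Br 2.00

C5H8Br2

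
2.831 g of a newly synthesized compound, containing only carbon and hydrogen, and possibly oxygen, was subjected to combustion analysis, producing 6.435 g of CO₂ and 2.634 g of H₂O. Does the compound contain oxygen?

mol C = 6.435 g CO₂ ÷ 44.009 g/mol = 0.14622 mol
mol H = 2 × 2.634 g H₂O ÷ 18.015 g/mol = 0.29242 mol
C and H account for only 2.0510 g of the 2.831 g sample; the remaining 0.77999 g must be oxygen.

yes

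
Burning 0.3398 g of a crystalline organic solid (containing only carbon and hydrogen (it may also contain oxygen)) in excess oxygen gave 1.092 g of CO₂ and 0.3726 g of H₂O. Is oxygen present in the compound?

mol C = 1.092 g CO₂ ÷ 44.009 g/mol = 0.024813 mol
mol H = 2 × 0.3726 g H₂O ÷ 18.015 g/mol = 0.041366 mol
C and H together account for 0.33973 g — essentially the entire 0.3398 g sample — so the compound contains no oxygen.

no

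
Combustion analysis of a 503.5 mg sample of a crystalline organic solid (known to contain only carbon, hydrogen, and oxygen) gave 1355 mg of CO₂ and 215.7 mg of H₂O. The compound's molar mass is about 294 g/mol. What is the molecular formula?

C18H14O4

mol C = 1.355 g CO₂ ÷ 44.009 g/mol = 0.030789 mol
mol H = 2 × 0.2157 g H₂O ÷ 18.015 g/mol = 0.023947 mol
mass O = 0.5035 − (0.36981 + 0.024138) = 0.10955 g → mol O = 0.10955 ÷ 15.999 = 0.0068475 mol
Divide by the smallest (0.0068475 mol): C 4.496, H 3.497, O 1.000
Multiplying each by 2 gives whole numbers: C 8.99, H 6.99, O 2.00
Empirical formula: C9H7O2
Empirical-formula mass = 147.15 g/mol; 294 ÷ 147.15 ≈ 2, so the molecular formula is C18H14O4.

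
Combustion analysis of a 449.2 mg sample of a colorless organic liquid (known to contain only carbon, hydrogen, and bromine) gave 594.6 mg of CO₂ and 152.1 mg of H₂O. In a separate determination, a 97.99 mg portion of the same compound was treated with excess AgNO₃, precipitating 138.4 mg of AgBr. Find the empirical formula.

C4H5Br

mol C = 0.5946 g CO₂ ÷ 44.009 g/mol = 0.013511 mol
mol H = 2 × 0.1521 g H₂O ÷ 18.015 g/mol = 0.016886 mol
From the AgBr data: mol Br per gram of compound = (0.1384 ÷ 187.772) ÷ 0.09799 = 0.0075218 mol/g, so in the 0.4492 g combustion sample mol Br = 0.0033788 mol
Divide by the smallest (0.0033788 mol): C 3.999, H 4.998, Br 1.000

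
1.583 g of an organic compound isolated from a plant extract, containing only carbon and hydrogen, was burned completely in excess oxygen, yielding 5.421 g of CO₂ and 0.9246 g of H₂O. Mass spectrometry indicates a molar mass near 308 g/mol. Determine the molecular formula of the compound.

C24H20

mol C = 5.421 g CO₂ ÷ 44.009 g/mol = 0.12318 mol
mol H = 2 × 0.9246 g H₂O ÷ 18.015 g/mol = 0.10265 mol
Divide by the smallest (0.10265 mol): C 1.200, H 1.000
Multiplying each by 5 gives whole numbers: C 6.00, H 5.00
Empirical formula: C6H5
Empirical-formula mass = 77.11 g/mol; 308 ÷ 77.11 ≈ 4, so the molecular formula is C24H20.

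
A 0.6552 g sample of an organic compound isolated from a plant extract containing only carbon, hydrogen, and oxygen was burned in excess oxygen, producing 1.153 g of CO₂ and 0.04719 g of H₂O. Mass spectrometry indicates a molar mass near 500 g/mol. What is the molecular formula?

mol C = 1.153 g CO₂ ÷ 44.009 g/mol = 0.026199 mol
mol H = 2 × 0.04719 g H₂O ÷ 18.015 g/mol = 0.0052390 mol
mass O = 0.6552 − (0.31468 + 0.0052809) = 0.33524 g → mol O = 0.33524 ÷ 15.999 = 0.020954 mol
Divide by the smallest (0.0052390 mol): C 5.001, H 1.000, O 4.000
Empirical formula: C5HO4
Empirical-formula mass = 125.06 g/mol; 500 ÷ 125.06 ≈ 4, so the molecular formula is C20H4O16.

C20H4O16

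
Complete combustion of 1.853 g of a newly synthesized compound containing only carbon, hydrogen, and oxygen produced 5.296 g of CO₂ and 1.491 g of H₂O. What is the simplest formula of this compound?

mol C = 5.296 g CO₂ ÷ 44.009 g/mol = 0.12034 mol
mol H = 2 × 1.491 g H₂O ÷ 18.015 g/mol = 0.16553 mol
mass O = 1.853 − (1.4454 + 0.16685) = 0.24076 g → mol O = 0.24076 ÷ 15.999 = 0.015048 mol
Divide by the smallest (0.015048 mol): C 7.997, H 11.000, O 1.000

C8H11O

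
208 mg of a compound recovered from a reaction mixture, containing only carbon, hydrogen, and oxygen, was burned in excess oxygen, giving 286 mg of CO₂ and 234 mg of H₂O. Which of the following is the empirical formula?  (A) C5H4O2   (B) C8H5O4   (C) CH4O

(C) CH4O

mol C = 0.286 g CO₂ ÷ 44.009 g/mol = 0.006499 mol
mol H = 2 × 0.234 g H₂O ÷ 18.015 g/mol = 0.02598 mol
mass O = 0.208 − (0.07806 + 0.02619) = 0.1038 g → mol O = 0.1038 ÷ 15.999 = 0.006485 mol
Divide by the smallest (0.006485 mol): C 1.002, H 4.006, O 1.000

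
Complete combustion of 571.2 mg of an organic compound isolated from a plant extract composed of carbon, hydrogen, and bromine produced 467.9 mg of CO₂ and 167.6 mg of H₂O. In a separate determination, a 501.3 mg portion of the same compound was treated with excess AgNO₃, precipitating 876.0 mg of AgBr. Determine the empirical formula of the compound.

C4H7Br2

mol C = 0.4679 g CO₂ ÷ 44.009 g/mol = 0.010632 mol
mol H = 2 × 0.1676 g H₂O ÷ 18.015 g/mol = 0.018607 mol
From the AgBr data: mol Br per gram of compound = (0.8760 ÷ 187.772) ÷ 0.5013 = 0.0093063 mol/g, so in the 0.5712 g combustion sample mol Br = 0.0053157 mol
Divide by the smallest (0.0053157 mol): C 2.000, H 3.500, Br 1.000
Multiplying each by 2 gives whole numbers: C 4.00, H 7.00, Br 2.00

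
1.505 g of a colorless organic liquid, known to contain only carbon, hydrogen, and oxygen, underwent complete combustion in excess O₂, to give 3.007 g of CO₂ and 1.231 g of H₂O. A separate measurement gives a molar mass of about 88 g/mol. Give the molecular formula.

mol C = 3.007 g CO₂ ÷ 44.009 g/mol = 0.068327 mol
mol H = 2 × 1.231 g H₂O ÷ 18.015 g/mol = 0.13666 mol
mass O = 1.505 − (0.82067 + 0.13776) = 0.54657 g → mol O = 0.54657 ÷ 15.999 = 0.034163 mol
Divide by the smallest (0.034163 mol): C 2.000, H 4.000, O 1.000
Empirical formula: C2H4O
Empirical-formula mass = 44.05 g/mol; 88 ÷ 44.05 ≈ 2, so the molecular formula is C4H8O2.

C4H8O2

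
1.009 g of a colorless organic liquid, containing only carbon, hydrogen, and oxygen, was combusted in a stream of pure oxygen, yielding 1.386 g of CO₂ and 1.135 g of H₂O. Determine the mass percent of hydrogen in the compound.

mol C = 1.386 g CO₂ ÷ 44.009 g/mol = 0.031494 mol
mol H = 2 × 1.135 g H₂O ÷ 18.015 g/mol = 0.12601 mol
mass O = 1.009 − (0.37827 + 0.12701) = 0.50372 g → mol O = 0.50372 ÷ 15.999 = 0.031484 mol
mass % H = 0.12701 g ÷ 1.009 g × 100%

12.59%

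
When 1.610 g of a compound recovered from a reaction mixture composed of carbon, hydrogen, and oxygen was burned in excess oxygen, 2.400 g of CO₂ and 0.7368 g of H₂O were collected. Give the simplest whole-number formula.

mol C = 2.400 g CO₂ ÷ 44.009 g/mol = 0.054534 mol
mol H = 2 × 0.7368 g H₂O ÷ 18.015 g/mol = 0.081799 mol
mass O = 1.610 − (0.65501 + 0.082453) = 0.87254 g → mol O = 0.87254 ÷ 15.999 = 0.054537 mol
Divide by the smallest (0.054534 mol): C 1.000, H 1.500, O 1.000
Multiplying each by 2 gives whole numbers: C 2.00, H 3.00, O 2.00

C2H3O2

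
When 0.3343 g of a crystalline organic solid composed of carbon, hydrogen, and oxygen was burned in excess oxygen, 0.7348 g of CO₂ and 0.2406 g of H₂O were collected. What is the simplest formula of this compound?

C5H8O2

mol C = 0.7348 g CO₂ ÷ 44.009 g/mol = 0.016697 mol
mol H = 2 × 0.2406 g H₂O ÷ 18.015 g/mol = 0.026711 mol
mass O = 0.3343 − (0.20054 + 0.026925) = 0.10683 g → mol O = 0.10683 ÷ 15.999 = 0.0066775 mol
Divide by the smallest (0.0066775 mol): C 2.500, H 4.000, O 1.000
Multiplying each by 2 gives whole numbers: C 5.00, H 8.00, O 2.00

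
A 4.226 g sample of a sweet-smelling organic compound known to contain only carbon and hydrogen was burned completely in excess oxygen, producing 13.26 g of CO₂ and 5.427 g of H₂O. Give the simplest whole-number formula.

CH2

mol C = 13.26 g CO₂ ÷ 44.009 g/mol = 0.30130 mol
mol H = 2 × 5.427 g H₂O ÷ 18.015 g/mol = 0.60250 mol
Divide by the smallest (0.30130 mol): C 1.000, H 2.000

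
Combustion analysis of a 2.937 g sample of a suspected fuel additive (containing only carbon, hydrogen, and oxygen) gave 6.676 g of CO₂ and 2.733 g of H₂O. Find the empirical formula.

C3H6O

mol C = 6.676 g CO₂ ÷ 44.009 g/mol = 0.15170 mol
mol H = 2 × 2.733 g H₂O ÷ 18.015 g/mol = 0.30341 mol
mass O = 2.937 − (1.8220 + 0.30584) = 0.80914 g → mol O = 0.80914 ÷ 15.999 = 0.050574 mol
Divide by the smallest (0.050574 mol): C 2.999, H 5.999, O 1.000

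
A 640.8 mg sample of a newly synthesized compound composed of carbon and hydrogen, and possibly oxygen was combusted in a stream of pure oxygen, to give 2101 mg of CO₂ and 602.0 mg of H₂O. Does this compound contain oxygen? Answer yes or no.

no

mol C = 2.101 g CO₂ ÷ 44.009 g/mol = 0.047740 mol
mol H = 2 × 0.6020 g H₂O ÷ 18.015 g/mol = 0.066833 mol
C and H together account for 0.64078 g — essentially the entire 0.6408 g sample — so the compound contains no oxygen.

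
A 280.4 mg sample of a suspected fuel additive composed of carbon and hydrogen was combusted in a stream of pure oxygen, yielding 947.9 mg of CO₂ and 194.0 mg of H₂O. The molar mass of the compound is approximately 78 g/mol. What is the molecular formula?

mol C = 0.9479 g CO₂ ÷ 44.009 g/mol = 0.021539 mol
mol H = 2 × 0.1940 g H₂O ÷ 18.015 g/mol = 0.021538 mol
Divide by the smallest (0.021538 mol): C 1.000, H 1.000
Empirical formula: CH
Empirical-formula mass = 13.02 g/mol; 78 ÷ 13.02 ≈ 6, so the molecular formula is C6H6.

C6H6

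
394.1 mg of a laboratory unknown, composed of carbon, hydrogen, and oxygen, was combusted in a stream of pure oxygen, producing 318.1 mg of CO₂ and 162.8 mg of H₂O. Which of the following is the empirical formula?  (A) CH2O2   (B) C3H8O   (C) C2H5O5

(C) C2H5O5

mol C = 0.3181 g CO₂ ÷ 44.009 g/mol = 0.0072281 mol
mol H = 2 × 0.1628 g H₂O ÷ 18.015 g/mol = 0.018074 mol
mass O = 0.3941 − (0.086816 + 0.018218) = 0.28907 g → mol O = 0.28907 ÷ 15.999 = 0.018068 mol
Divide by the smallest (0.0072281 mol): C 1.000, H 2.501, O 2.500
Multiplying each by 2 gives whole numbers: C 2.00, H 5.00, O 5.00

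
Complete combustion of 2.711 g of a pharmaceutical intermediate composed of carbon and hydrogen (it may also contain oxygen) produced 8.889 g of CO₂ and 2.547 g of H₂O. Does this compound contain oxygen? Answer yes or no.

mol C = 8.889 g CO₂ ÷ 44.009 g/mol = 0.20198 mol
mol H = 2 × 2.547 g H₂O ÷ 18.015 g/mol = 0.28276 mol
C and H together account for 2.7110 g — essentially the entire 2.711 g sample — so the compound contains no oxygen.

no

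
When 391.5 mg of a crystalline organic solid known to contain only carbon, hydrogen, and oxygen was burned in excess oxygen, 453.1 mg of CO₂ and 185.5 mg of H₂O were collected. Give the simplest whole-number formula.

mol C = 0.4531 g CO₂ ÷ 44.009 g/mol = 0.010296 mol
mol H = 2 × 0.1855 g H₂O ÷ 18.015 g/mol = 0.020594 mol
mass O = 0.3915 − (0.12366 + 0.020759) = 0.24708 g → mol O = 0.24708 ÷ 15.999 = 0.015444 mol
Divide by the smallest (0.010296 mol): C 1.000, H 2.000, O 1.500
Multiplying each by 2 gives whole numbers: C 2.00, H 4.00, O 3.00

C2H4O3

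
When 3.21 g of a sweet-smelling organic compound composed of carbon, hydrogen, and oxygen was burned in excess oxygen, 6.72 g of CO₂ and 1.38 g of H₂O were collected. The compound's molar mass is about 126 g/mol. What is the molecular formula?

C6H6O3

mol C = 6.72 g CO₂ ÷ 44.009 g/mol = 0.1527 mol
mol H = 2 × 1.38 g H₂O ÷ 18.015 g/mol = 0.1532 mol
mass O = 3.21 − (1.834 + 0.1544) = 1.222 g → mol O = 1.222 ÷ 15.999 = 0.07635 mol
Divide by the smallest (0.07635 mol): C 2.000, H 2.007, O 1.000
Empirical formula: C2H2O
Empirical-formula mass = 42.04 g/mol; 126 ÷ 42.04 ≈ 3, so the molecular formula is C6H6O3.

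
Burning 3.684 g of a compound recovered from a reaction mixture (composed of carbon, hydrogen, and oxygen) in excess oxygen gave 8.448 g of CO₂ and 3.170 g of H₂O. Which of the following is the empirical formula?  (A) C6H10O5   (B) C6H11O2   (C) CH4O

mol C = 8.448 g CO₂ ÷ 44.009 g/mol = 0.19196 mol
mol H = 2 × 3.170 g H₂O ÷ 18.015 g/mol = 0.35193 mol
mass O = 3.684 − (2.3056 + 0.35474) = 1.0236 g → mol O = 1.0236 ÷ 15.999 = 0.063980 mol
Divide by the smallest (0.063980 mol): C 3.000, H 5.501, O 1.000
Multiplying each by 2 gives whole numbers: C 6.00, H 11.00, O 2.00

(B) C6H11O2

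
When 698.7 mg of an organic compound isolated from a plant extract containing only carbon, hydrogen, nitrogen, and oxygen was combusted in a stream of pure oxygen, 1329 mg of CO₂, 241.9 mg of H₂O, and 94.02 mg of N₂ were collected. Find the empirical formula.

C9H8N2O4

mol C = 1.329 g CO₂ ÷ 44.009 g/mol = 0.030198 mol
mol H = 2 × 0.2419 g H₂O ÷ 18.015 g/mol = 0.026855 mol
mol N = 2 × 0.09402 g N₂ ÷ 28.014 g/mol = 0.0067124 mol
mass O = 0.6987 − (0.36271 + 0.027070 + 0.094020) = 0.21490 g → mol O = 0.21490 ÷ 15.999 = 0.013432 mol
Divide by the smallest (0.0067124 mol): C 4.499, H 4.001, N 1.000, O 2.001
Multiplying each by 2 gives whole numbers: C 9.00, H 8.00, N 2.00, O 4.00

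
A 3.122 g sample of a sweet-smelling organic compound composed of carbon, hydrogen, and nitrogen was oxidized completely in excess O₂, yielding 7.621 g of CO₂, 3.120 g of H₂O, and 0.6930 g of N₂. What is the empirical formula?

C7H14N2

mol C = 7.621 g CO₂ ÷ 44.009 g/mol = 0.17317 mol
mol H = 2 × 3.120 g H₂O ÷ 18.015 g/mol = 0.34638 mol
mol N = 2 × 0.6930 g N₂ ÷ 28.014 g/mol = 0.049475 mol
Divide by the smallest (0.049475 mol): C 3.500, H 7.001, N 1.000
Multiplying each by 2 gives whole numbers: C 7.00, H 14.00, N 2.00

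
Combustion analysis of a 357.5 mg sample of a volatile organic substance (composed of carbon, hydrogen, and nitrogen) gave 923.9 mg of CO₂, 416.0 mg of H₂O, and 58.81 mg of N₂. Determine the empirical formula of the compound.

C5H11N

mol C = 0.9239 g CO₂ ÷ 44.009 g/mol = 0.020993 mol
mol H = 2 × 0.4160 g H₂O ÷ 18.015 g/mol = 0.046184 mol
mol N = 2 × 0.05881 g N₂ ÷ 28.014 g/mol = 0.0041986 mol
Divide by the smallest (0.0041986 mol): C 5.000, H 11.000, N 1.000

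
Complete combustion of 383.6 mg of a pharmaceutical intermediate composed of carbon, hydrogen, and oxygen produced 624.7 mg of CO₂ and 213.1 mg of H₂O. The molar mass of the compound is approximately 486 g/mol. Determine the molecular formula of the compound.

C18H30O15

mol C = 0.6247 g CO₂ ÷ 44.009 g/mol = 0.014195 mol
mol H = 2 × 0.2131 g H₂O ÷ 18.015 g/mol = 0.023658 mol
mass O = 0.3836 − (0.17049 + 0.023847) = 0.18926 g → mol O = 0.18926 ÷ 15.999 = 0.011829 mol
Divide by the smallest (0.011829 mol): C 1.200, H 2.000, O 1.000
Multiplying each by 5 gives whole numbers: C 6.00, H 10.00, O 5.00
Empirical formula: C6H10O5
Empirical-formula mass = 162.14 g/mol; 486 ÷ 162.14 ≈ 3, so the molecular formula is C18H30O15.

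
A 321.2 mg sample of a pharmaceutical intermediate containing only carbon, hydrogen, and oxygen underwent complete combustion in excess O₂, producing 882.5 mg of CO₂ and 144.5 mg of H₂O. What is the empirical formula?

mol C = 0.8825 g CO₂ ÷ 44.009 g/mol = 0.020053 mol
mol H = 2 × 0.1445 g H₂O ÷ 18.015 g/mol = 0.016042 mol
mass O = 0.3212 − (0.24085 + 0.016171) = 0.064176 g → mol O = 0.064176 ÷ 15.999 = 0.0040113 mol
Divide by the smallest (0.0040113 mol): C 4.999, H 3.999, O 1.000

C5H4O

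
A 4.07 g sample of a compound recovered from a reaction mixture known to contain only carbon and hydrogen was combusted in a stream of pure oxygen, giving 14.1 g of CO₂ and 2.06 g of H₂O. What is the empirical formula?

C7H5

mol C = 14.1 g CO₂ ÷ 44.009 g/mol = 0.3204 mol
mol H = 2 × 2.06 g H₂O ÷ 18.015 g/mol = 0.2287 mol
Divide by the smallest (0.2287 mol): C 1.401, H 1.000
Multiplying each by 5 gives whole numbers: C 7.00, H 5.00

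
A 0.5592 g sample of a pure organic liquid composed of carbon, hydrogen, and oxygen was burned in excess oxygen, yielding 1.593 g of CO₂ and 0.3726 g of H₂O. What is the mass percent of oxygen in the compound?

14.80%

mol C = 1.593 g CO₂ ÷ 44.009 g/mol = 0.036197 mol
mol H = 2 × 0.3726 g H₂O ÷ 18.015 g/mol = 0.041366 mol
mass O = 0.5592 − (0.43476 + 0.041696) = 0.082740 g → mol O = 0.082740 ÷ 15.999 = 0.0051716 mol
mass % O = 0.082740 g ÷ 0.5592 g × 100%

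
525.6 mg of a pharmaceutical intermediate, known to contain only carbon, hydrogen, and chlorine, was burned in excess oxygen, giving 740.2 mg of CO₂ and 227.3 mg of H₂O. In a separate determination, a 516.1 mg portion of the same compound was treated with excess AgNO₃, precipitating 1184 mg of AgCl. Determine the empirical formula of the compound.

C2H3Cl

mol C = 0.7402 g CO₂ ÷ 44.009 g/mol = 0.016819 mol
mol H = 2 × 0.2273 g H₂O ÷ 18.015 g/mol = 0.025235 mol
From the AgCl data: mol Cl per gram of compound = (1.184 ÷ 143.318) ÷ 0.5161 = 0.016007 mol/g, so in the 0.5256 g combustion sample mol Cl = 0.0084134 mol
Divide by the smallest (0.0084134 mol): C 1.999, H 2.999, Cl 1.000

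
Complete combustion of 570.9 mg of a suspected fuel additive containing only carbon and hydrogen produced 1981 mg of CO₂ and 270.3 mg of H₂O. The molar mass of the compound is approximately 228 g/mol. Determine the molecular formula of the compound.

C18H12

mol C = 1.981 g CO₂ ÷ 44.009 g/mol = 0.045014 mol
mol H = 2 × 0.2703 g H₂O ÷ 18.015 g/mol = 0.030008 mol
Divide by the smallest (0.030008 mol): C 1.500, H 1.000
Multiplying each by 2 gives whole numbers: C 3.00, H 2.00
Empirical formula: C3H2
Empirical-formula mass = 38.05 g/mol; 228 ÷ 38.05 ≈ 6, so the molecular formula is C18H12.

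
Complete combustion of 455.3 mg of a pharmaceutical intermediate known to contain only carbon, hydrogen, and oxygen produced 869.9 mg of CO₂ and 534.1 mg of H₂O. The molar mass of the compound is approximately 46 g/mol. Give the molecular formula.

C2H6O

mol C = 0.8699 g CO₂ ÷ 44.009 g/mol = 0.019766 mol
mol H = 2 × 0.5341 g H₂O ÷ 18.015 g/mol = 0.059295 mol
mass O = 0.4553 − (0.23741 + 0.059769) = 0.15812 g → mol O = 0.15812 ÷ 15.999 = 0.0098829 mol
Divide by the smallest (0.0098829 mol): C 2.000, H 6.000, O 1.000
Empirical formula: C2H6O
Empirical-formula mass = 46.07 g/mol; 46 ÷ 46.07 ≈ 1, so the molecular formula is C2H6O.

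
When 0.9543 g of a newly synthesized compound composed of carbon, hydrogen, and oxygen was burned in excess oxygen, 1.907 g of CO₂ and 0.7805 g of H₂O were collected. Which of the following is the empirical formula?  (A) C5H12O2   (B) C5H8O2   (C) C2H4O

(C) C2H4O

mol C = 1.907 g CO₂ ÷ 44.009 g/mol = 0.043332 mol
mol H = 2 × 0.7805 g H₂O ÷ 18.015 g/mol = 0.086650 mol
mass O = 0.9543 − (0.52046 + 0.087343) = 0.34650 g → mol O = 0.34650 ÷ 15.999 = 0.021657 mol
Divide by the smallest (0.021657 mol): C 2.001, H 4.001, O 1.000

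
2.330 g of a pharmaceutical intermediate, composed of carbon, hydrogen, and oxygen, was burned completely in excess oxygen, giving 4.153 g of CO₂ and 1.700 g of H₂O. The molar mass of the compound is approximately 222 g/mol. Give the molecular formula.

mol C = 4.153 g CO₂ ÷ 44.009 g/mol = 0.094367 mol
mol H = 2 × 1.700 g H₂O ÷ 18.015 g/mol = 0.18873 mol
mass O = 2.330 − (1.1334 + 0.19024) = 1.0063 g → mol O = 1.0063 ÷ 15.999 = 0.062899 mol
Divide by the smallest (0.062899 mol): C 1.500, H 3.001, O 1.000
Multiplying each by 2 gives whole numbers: C 3.00, H 6.00, O 2.00
Empirical formula: C3H6O2
Empirical-formula mass = 74.08 g/mol; 222 ÷ 74.08 ≈ 3, so the molecular formula is C9H18O6.

C9H18O6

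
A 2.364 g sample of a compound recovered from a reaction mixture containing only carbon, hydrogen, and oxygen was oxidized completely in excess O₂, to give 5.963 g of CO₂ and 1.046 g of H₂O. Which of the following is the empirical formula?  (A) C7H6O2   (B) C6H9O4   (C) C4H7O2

mol C = 5.963 g CO₂ ÷ 44.009 g/mol = 0.13550 mol
mol H = 2 × 1.046 g H₂O ÷ 18.015 g/mol = 0.11613 mol
mass O = 2.364 − (1.6274 + 0.11705) = 0.61951 g → mol O = 0.61951 ÷ 15.999 = 0.038722 mol
Divide by the smallest (0.038722 mol): C 3.499, H 2.999, O 1.000
Multiplying each by 2 gives whole numbers: C 7.00, H 6.00, O 2.00

(A) C7H6O2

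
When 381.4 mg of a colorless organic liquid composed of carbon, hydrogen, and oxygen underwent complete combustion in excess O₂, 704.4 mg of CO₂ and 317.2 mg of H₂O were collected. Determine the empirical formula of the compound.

C5H11O3

mol C = 0.7044 g CO₂ ÷ 44.009 g/mol = 0.016006 mol
mol H = 2 × 0.3172 g H₂O ÷ 18.015 g/mol = 0.035215 mol
mass O = 0.3814 − (0.19225 + 0.035497) = 0.15366 g → mol O = 0.15366 ÷ 15.999 = 0.0096042 mol
Divide by the smallest (0.0096042 mol): C 1.667, H 3.667, O 1.000
Multiplying each by 3 gives whole numbers: C 5.00, H 11.00, O 3.00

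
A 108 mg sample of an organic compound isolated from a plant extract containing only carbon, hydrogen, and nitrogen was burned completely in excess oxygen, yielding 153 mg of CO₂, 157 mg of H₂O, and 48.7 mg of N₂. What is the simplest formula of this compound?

CH5N

mol C = 0.153 g CO₂ ÷ 44.009 g/mol = 0.003477 mol
mol H = 2 × 0.157 g H₂O ÷ 18.015 g/mol = 0.01743 mol
mol N = 2 × 0.0487 g N₂ ÷ 28.014 g/mol = 0.003477 mol
Divide by the smallest (0.003477 mol): C 1.000, H 5.014, N 1.000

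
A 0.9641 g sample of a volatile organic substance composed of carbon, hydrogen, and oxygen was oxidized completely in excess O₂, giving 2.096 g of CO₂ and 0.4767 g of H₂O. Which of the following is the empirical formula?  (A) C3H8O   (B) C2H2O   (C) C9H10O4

mol C = 2.096 g CO₂ ÷ 44.009 g/mol = 0.047627 mol
mol H = 2 × 0.4767 g H₂O ÷ 18.015 g/mol = 0.052923 mol
mass O = 0.9641 − (0.57204 + 0.053346) = 0.33871 g → mol O = 0.33871 ÷ 15.999 = 0.021171 mol
Divide by the smallest (0.021171 mol): C 2.250, H 2.500, O 1.000
Multiplying each by 4 gives whole numbers: C 9.00, H 10.00, O 4.00

(C) C9H10O4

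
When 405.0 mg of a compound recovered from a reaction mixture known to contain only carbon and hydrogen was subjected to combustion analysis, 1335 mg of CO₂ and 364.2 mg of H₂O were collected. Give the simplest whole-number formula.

C3H4

mol C = 1.335 g CO₂ ÷ 44.009 g/mol = 0.030335 mol
mol H = 2 × 0.3642 g H₂O ÷ 18.015 g/mol = 0.040433 mol
Divide by the smallest (0.030335 mol): C 1.000, H 1.333
Multiplying each by 3 gives whole numbers: C 3.00, H 4.00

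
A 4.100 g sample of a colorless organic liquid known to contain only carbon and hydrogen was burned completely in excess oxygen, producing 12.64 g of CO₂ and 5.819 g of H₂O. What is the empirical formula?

C4H9

mol C = 12.64 g CO₂ ÷ 44.009 g/mol = 0.28721 mol
mol H = 2 × 5.819 g H₂O ÷ 18.015 g/mol = 0.64602 mol
Divide by the smallest (0.28721 mol): C 1.000, H 2.249
Multiplying each by 4 gives whole numbers: C 4.00, H 9.00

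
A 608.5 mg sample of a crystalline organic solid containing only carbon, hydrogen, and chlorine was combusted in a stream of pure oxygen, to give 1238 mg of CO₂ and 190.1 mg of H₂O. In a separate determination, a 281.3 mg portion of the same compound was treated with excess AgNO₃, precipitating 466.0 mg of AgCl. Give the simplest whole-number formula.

mol C = 1.238 g CO₂ ÷ 44.009 g/mol = 0.028131 mol
mol H = 2 × 0.1901 g H₂O ÷ 18.015 g/mol = 0.021105 mol
From the AgCl data: mol Cl per gram of compound = (0.4660 ÷ 143.318) ÷ 0.2813 = 0.011559 mol/g, so in the 0.6085 g combustion sample mol Cl = 0.0070336 mol
Divide by the smallest (0.0070336 mol): C 3.999, H 3.001, Cl 1.000

C4H3Cl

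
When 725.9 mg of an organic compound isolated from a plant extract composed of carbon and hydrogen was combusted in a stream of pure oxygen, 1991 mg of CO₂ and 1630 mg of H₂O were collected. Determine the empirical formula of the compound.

mol C = 1.991 g CO₂ ÷ 44.009 g/mol = 0.045241 mol
mol H = 2 × 1.630 g H₂O ÷ 18.015 g/mol = 0.18096 mol
Divide by the smallest (0.045241 mol): C 1.000, H 4.000

CH4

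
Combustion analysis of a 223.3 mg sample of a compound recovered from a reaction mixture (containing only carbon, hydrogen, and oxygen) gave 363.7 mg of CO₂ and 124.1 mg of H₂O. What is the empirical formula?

C6H10O5

mol C = 0.3637 g CO₂ ÷ 44.009 g/mol = 0.0082642 mol
mol H = 2 × 0.1241 g H₂O ÷ 18.015 g/mol = 0.013777 mol
mass O = 0.2233 − (0.099262 + 0.013888) = 0.11015 g → mol O = 0.11015 ÷ 15.999 = 0.0068849 mol
Divide by the smallest (0.0068849 mol): C 1.200, H 2.001, O 1.000
Multiplying each by 5 gives whole numbers: C 6.00, H 10.01, O 5.00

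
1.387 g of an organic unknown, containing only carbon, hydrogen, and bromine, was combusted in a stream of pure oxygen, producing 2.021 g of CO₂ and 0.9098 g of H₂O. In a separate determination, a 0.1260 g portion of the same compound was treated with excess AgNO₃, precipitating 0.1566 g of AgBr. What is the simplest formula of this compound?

mol C = 2.021 g CO₂ ÷ 44.009 g/mol = 0.045922 mol
mol H = 2 × 0.9098 g H₂O ÷ 18.015 g/mol = 0.10100 mol
From the AgBr data: mol Br per gram of compound = (0.1566 ÷ 187.772) ÷ 0.1260 = 0.0066190 mol/g, so in the 1.387 g combustion sample mol Br = 0.0091805 mol
Divide by the smallest (0.0091805 mol): C 5.002, H 11.002, Br 1.000

C5H11Br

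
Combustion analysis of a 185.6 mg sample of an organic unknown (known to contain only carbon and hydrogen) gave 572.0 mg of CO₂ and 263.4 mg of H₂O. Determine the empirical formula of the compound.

mol C = 0.5720 g CO₂ ÷ 44.009 g/mol = 0.012997 mol
mol H = 2 × 0.2634 g H₂O ÷ 18.015 g/mol = 0.029242 mol
Divide by the smallest (0.012997 mol): C 1.000, H 2.250
Multiplying each by 4 gives whole numbers: C 4.00, H 9.00

C4H9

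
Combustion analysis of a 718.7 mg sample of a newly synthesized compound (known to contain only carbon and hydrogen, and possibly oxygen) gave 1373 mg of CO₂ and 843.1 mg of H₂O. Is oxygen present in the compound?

mol C = 1.373 g CO₂ ÷ 44.009 g/mol = 0.031198 mol
mol H = 2 × 0.8431 g H₂O ÷ 18.015 g/mol = 0.093600 mol
C and H account for only 0.46907 g of the 0.7187 g sample; the remaining 0.24963 g must be oxygen.

yes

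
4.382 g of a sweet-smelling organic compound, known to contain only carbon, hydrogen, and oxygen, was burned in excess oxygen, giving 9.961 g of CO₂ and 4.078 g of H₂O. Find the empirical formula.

C3H6O

mol C = 9.961 g CO₂ ÷ 44.009 g/mol = 0.22634 mol
mol H = 2 × 4.078 g H₂O ÷ 18.015 g/mol = 0.45273 mol
mass O = 4.382 − (2.7186 + 0.45636) = 1.2071 g → mol O = 1.2071 ÷ 15.999 = 0.075447 mol
Divide by the smallest (0.075447 mol): C 3.000, H 6.001, O 1.000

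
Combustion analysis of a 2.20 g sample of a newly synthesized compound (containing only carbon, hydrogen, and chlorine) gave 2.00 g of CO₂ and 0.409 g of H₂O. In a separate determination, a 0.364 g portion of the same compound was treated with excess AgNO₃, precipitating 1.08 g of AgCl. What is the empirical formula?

mol C = 2.00 g CO₂ ÷ 44.009 g/mol = 0.04545 mol
mol H = 2 × 0.409 g H₂O ÷ 18.015 g/mol = 0.04541 mol
From the AgCl data: mol Cl per gram of compound = (1.08 ÷ 143.318) ÷ 0.364 = 0.02070 mol/g, so in the 2.20 g combustion sample mol Cl = 0.04555 mol
Divide by the smallest (0.04541 mol): C 1.001, H 1.000, Cl 1.003

CHCl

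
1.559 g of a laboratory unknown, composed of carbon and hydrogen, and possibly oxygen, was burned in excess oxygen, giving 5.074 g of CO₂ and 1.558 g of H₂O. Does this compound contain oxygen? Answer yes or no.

mol C = 5.074 g CO₂ ÷ 44.009 g/mol = 0.11529 mol
mol H = 2 × 1.558 g H₂O ÷ 18.015 g/mol = 0.17297 mol
C and H together account for 1.5592 g — essentially the entire 1.559 g sample — so the compound contains no oxygen.

no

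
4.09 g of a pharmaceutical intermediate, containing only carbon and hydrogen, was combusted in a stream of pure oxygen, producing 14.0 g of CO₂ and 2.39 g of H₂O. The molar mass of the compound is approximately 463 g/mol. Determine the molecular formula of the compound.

C36H30

mol C = 14.0 g CO₂ ÷ 44.009 g/mol = 0.3181 mol
mol H = 2 × 2.39 g H₂O ÷ 18.015 g/mol = 0.2653 mol
Divide by the smallest (0.2653 mol): C 1.199, H 1.000
Multiplying each by 5 gives whole numbers: C 5.99, H 5.00
Empirical formula: C6H5
Empirical-formula mass = 77.11 g/mol; 463 ÷ 77.11 ≈ 6, so the molecular formula is C36H30.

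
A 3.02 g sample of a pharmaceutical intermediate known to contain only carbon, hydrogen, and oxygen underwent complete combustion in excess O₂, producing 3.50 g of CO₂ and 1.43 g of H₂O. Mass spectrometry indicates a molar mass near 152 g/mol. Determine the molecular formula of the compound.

C4H8O6

mol C = 3.50 g CO₂ ÷ 44.009 g/mol = 0.07953 mol
mol H = 2 × 1.43 g H₂O ÷ 18.015 g/mol = 0.1588 mol
mass O = 3.02 − (0.9552 + 0.1600) = 1.905 g → mol O = 1.905 ÷ 15.999 = 0.1191 mol
Divide by the smallest (0.07953 mol): C 1.000, H 1.996, O 1.497
Multiplying each by 2 gives whole numbers: C 2.00, H 3.99, O 2.99
Empirical formula: C2H4O3
Empirical-formula mass = 76.05 g/mol; 152 ÷ 76.05 ≈ 2, so the molecular formula is C4H8O6.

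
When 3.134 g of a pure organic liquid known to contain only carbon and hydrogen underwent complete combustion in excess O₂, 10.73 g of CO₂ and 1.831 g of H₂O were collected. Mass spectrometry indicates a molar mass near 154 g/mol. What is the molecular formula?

mol C = 10.73 g CO₂ ÷ 44.009 g/mol = 0.24381 mol
mol H = 2 × 1.831 g H₂O ÷ 18.015 g/mol = 0.20328 mol
Divide by the smallest (0.20328 mol): C 1.199, H 1.000
Multiplying each by 5 gives whole numbers: C 6.00, H 5.00
Empirical formula: C6H5
Empirical-formula mass = 77.11 g/mol; 154 ÷ 77.11 ≈ 2, so the molecular formula is C12H10.

C12H10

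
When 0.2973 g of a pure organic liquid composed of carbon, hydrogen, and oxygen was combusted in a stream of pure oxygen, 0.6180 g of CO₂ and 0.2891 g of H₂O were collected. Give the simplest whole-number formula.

mol C = 0.6180 g CO₂ ÷ 44.009 g/mol = 0.014043 mol
mol H = 2 × 0.2891 g H₂O ÷ 18.015 g/mol = 0.032095 mol
mass O = 0.2973 − (0.16867 + 0.032352) = 0.096282 g → mol O = 0.096282 ÷ 15.999 = 0.0060180 mol
Divide by the smallest (0.0060180 mol): C 2.333, H 5.333, O 1.000
Multiplying each by 3 gives whole numbers: C 7.00, H 16.00, O 3.00

C7H16O3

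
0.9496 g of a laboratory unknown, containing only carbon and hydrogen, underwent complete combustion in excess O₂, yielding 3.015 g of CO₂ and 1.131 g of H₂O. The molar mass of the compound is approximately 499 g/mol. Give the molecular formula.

C36H66

mol C = 3.015 g CO₂ ÷ 44.009 g/mol = 0.068509 mol
mol H = 2 × 1.131 g H₂O ÷ 18.015 g/mol = 0.12556 mol
Divide by the smallest (0.068509 mol): C 1.000, H 1.833
Multiplying each by 6 gives whole numbers: C 6.00, H 11.00
Empirical formula: C6H11
Empirical-formula mass = 83.15 g/mol; 499 ÷ 83.15 ≈ 6, so the molecular formula is C36H66.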